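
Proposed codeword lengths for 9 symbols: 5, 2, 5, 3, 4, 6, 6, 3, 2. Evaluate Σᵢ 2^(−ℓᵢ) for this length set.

0.90625

With common denominator 2^6 = 64: Σ 2^(−ℓᵢ) = 2/64 + 16/64 + 2/64 + 8/64 + 4/64 + 1/64 + 1/64 + 8/64 + 16/64 = 58/64 = 0.90625.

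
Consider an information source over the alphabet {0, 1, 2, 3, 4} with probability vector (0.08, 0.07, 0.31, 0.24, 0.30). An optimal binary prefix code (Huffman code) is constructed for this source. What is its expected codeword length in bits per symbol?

Repeatedly combine the two least-probable nodes; the expected code length is the sum of the merged weights.
merge 7/100 + 2/25 → 3/20
merge 3/20 + 6/25 → 39/100
merge 3/10 + 31/100 → 61/100
merge 39/100 + 61/100 → 1
L = 3/20 + 39/100 + 61/100 + 1 = 43/20 = 2.15 bits/symbol.

2.15 bits/symbol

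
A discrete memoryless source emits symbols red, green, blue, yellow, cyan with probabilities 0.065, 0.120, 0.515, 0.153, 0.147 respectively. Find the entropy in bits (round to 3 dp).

H = −Σ pᵢ log₂ pᵢ.
−0.065·log₂(0.065) = 0.2563
−0.120·log₂(0.120) = 0.3671
−0.515·log₂(0.515) = 0.4930
−0.153·log₂(0.153) = 0.4144
−0.147·log₂(0.147) = 0.4066
Sum ≈ 1.9374 → 1.937 bits.

1.937 bits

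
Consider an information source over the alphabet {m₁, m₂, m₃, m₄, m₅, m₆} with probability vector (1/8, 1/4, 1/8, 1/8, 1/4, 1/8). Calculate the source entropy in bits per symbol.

Each probability is a power of 1/2, so log₂(1/p) is an integer.
H = Σ p·log₂(1/p) = 1/8·3 + 1/4·2 + 1/8·3 + 1/8·3 + 1/4·2 + 1/8·3 = 2.5 bits.

2.5 bits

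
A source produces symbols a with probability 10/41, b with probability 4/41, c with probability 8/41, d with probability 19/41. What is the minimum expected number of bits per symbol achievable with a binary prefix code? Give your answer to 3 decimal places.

1.829 bits/symbol

Repeatedly combine the two least-probable nodes; the expected code length is the sum of the merged weights.
merge 4/41 + 8/41 → 12/41
merge 10/41 + 12/41 → 22/41
merge 19/41 + 22/41 → 1
L = 12/41 + 22/41 + 1 = 75/41 ≈ 1.829 bits/symbol.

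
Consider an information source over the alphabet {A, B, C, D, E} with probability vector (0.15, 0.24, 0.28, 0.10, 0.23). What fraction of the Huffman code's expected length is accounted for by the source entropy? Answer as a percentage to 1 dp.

Entropy H = −Σ p log₂ p ≈ 2.2388 bits.
Huffman merges: 1/10+3/20→1/4; 23/100+6/25→47/100; 1/4+7/25→53/100; 47/100+53/100→1. L = 9/4 ≈ 2.2500.
Efficiency = H/L = 2.2388/2.2500 = 99.5%.

99.5%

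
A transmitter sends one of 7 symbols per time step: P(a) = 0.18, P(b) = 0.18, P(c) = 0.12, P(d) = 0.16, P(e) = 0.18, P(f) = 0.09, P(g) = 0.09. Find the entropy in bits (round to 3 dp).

H = −Σ pᵢ log₂ pᵢ.
−0.18·log₂(0.18) = 0.4453
−0.18·log₂(0.18) = 0.4453
−0.12·log₂(0.12) = 0.3671
−0.16·log₂(0.16) = 0.4230
−0.18·log₂(0.18) = 0.4453
−0.09·log₂(0.09) = 0.3127
−0.09·log₂(0.09) = 0.3127
Sum ≈ 2.7513 → 2.751 bits.

2.751 bits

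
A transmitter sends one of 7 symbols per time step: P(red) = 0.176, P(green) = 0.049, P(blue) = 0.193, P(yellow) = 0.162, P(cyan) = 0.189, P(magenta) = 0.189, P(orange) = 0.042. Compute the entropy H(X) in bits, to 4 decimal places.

H = −Σ pᵢ log₂ pᵢ.
−0.176·log₂(0.176) = 0.4411
−0.049·log₂(0.049) = 0.2132
−0.193·log₂(0.193) = 0.4581
−0.162·log₂(0.162) = 0.4254
−0.189·log₂(0.189) = 0.4543
−0.189·log₂(0.189) = 0.4543
−0.042·log₂(0.042) = 0.1921
Sum ≈ 2.6384 → 2.6384 bits.

2.6384 bits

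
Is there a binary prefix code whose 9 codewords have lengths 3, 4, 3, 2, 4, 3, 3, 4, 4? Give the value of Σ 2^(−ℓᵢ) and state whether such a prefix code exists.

1; yes

With common denominator 2^4 = 16: Σ 2^(−ℓᵢ) = 2/16 + 1/16 + 2/16 + 4/16 + 1/16 + 2/16 + 2/16 + 1/16 + 1/16 = 16/16 = 1.
Kraft's inequality requires Σ ≤ 1; here Σ = 1 ≤ 1, so such a prefix code exists.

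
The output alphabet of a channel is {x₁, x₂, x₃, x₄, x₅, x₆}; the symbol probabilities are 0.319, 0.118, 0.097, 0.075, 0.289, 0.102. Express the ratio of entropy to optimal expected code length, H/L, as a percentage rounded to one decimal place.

98.2%

Entropy H = −Σ p log₂ p ≈ 2.3499 bits.
Huffman merges: 3/40+97/1000→43/250; 51/500+59/500→11/50; 43/250+11/50→49/125; 289/1000+319/1000→76/125; 49/125+76/125→1. L = 299/125 ≈ 2.3920.
Efficiency = H/L = 2.3499/2.3920 = 98.2%.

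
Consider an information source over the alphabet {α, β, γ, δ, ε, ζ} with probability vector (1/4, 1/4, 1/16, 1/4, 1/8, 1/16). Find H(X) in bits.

2.375 bits

Each probability is a power of 1/2, so log₂(1/p) is an integer.
H = Σ p·log₂(1/p) = 1/4·2 + 1/4·2 + 1/16·4 + 1/4·2 + 1/8·3 + 1/16·4 = 2.375 bits.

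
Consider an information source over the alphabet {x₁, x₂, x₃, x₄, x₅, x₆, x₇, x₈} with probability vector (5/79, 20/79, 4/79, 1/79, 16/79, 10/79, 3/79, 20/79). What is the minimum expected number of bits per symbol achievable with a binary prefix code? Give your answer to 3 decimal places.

2.608 bits/symbol

Repeatedly combine the two least-probable nodes; the expected code length is the sum of the merged weights.
merge 1/79 + 3/79 → 4/79
merge 4/79 + 4/79 → 8/79
merge 5/79 + 8/79 → 13/79
merge 10/79 + 13/79 → 23/79
merge 16/79 + 20/79 → 36/79
merge 20/79 + 23/79 → 43/79
merge 36/79 + 43/79 → 1
L = 4/79 + 8/79 + 13/79 + 23/79 + 36/79 + 43/79 + 1 = 206/79 ≈ 2.608 bits/symbol.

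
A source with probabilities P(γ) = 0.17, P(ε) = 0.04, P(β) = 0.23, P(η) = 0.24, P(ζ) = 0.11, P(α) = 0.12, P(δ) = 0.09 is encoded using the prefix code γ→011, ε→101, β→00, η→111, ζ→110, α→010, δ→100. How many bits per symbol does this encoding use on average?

2.77 bits/symbol

L̄ = Σ pᵢ·ℓᵢ = 0.17·3 + 0.04·3 + 0.23·2 + 0.24·3 + 0.11·3 + 0.12·3 + 0.09·3 = 2.77 bits/symbol.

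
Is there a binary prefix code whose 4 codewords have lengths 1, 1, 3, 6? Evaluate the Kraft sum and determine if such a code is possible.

With common denominator 2^6 = 64: Σ 2^(−ℓᵢ) = 32/64 + 32/64 + 8/64 + 1/64 = 73/64 = 1.140625.
Kraft's inequality requires Σ ≤ 1; here Σ = 1.140625 > 1, so no such prefix code exists.

1.140625; no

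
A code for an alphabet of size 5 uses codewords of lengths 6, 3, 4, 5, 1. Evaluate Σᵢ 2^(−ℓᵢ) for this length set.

With common denominator 2^6 = 64: Σ 2^(−ℓᵢ) = 1/64 + 8/64 + 4/64 + 2/64 + 32/64 = 47/64 = 0.734375.

0.734375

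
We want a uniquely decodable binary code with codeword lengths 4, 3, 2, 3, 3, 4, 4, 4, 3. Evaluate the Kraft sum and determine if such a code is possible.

With common denominator 2^4 = 16: Σ 2^(−ℓᵢ) = 1/16 + 2/16 + 4/16 + 2/16 + 2/16 + 1/16 + 1/16 + 1/16 + 2/16 = 16/16 = 1.
Kraft's inequality requires Σ ≤ 1; here Σ = 1 ≤ 1, so such a prefix code exists.

1; yes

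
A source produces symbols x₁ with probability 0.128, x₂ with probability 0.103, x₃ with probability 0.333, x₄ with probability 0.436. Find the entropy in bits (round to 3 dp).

1.768 bits

H = −Σ pᵢ log₂ pᵢ.
−0.128·log₂(0.128) = 0.3796
−0.103·log₂(0.103) = 0.3378
−0.333·log₂(0.333) = 0.5283
−0.436·log₂(0.436) = 0.5222
Sum ≈ 1.7678 → 1.768 bits.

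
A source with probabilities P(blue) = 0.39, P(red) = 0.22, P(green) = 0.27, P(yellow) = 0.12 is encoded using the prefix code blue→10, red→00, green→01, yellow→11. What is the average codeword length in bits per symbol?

2 bits/symbol

L̄ = Σ pᵢ·ℓᵢ = 0.39·2 + 0.22·2 + 0.27·2 + 0.12·2 = 2 bits/symbol.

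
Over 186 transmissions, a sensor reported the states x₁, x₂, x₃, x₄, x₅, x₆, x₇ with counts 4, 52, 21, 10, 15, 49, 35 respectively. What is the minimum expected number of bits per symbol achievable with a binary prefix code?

Probabilities are the counts divided by 186.
Repeatedly combine the two least-probable nodes; the expected code length is the sum of the merged weights.
merge 2/93 + 5/93 → 7/93
merge 7/93 + 5/62 → 29/186
merge 7/62 + 29/186 → 25/93
merge 35/186 + 49/186 → 14/31
merge 25/93 + 26/93 → 17/31
merge 14/31 + 17/31 → 1
L = 7/93 + 29/186 + 25/93 + 14/31 + 17/31 + 1 = 5/2 = 2.5 bits/symbol.

2.5 bits/symbol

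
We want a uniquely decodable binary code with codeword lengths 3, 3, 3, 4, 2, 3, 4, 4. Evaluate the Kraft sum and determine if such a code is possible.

0.9375; yes

With common denominator 2^4 = 16: Σ 2^(−ℓᵢ) = 2/16 + 2/16 + 2/16 + 1/16 + 4/16 + 2/16 + 1/16 + 1/16 = 15/16 = 0.9375.
Kraft's inequality requires Σ ≤ 1; here Σ = 0.9375 ≤ 1, so such a prefix code exists.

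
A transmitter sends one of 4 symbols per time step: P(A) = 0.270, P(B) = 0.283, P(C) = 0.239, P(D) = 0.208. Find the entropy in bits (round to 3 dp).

1.990 bits

H = −Σ pᵢ log₂ pᵢ.
−0.270·log₂(0.270) = 0.5100
−0.283·log₂(0.283) = 0.5154
−0.239·log₂(0.239) = 0.4935
−0.208·log₂(0.208) = 0.4712
Sum ≈ 1.9901 → 1.990 bits.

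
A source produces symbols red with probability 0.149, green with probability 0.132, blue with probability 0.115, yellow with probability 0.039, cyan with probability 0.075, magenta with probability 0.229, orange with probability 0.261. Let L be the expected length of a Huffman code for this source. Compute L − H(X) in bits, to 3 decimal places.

0.015 bits

Entropy H = −Σ p log₂ p ≈ 2.6093 bits.
Huffman merges: 39/1000+3/40→57/500; 57/500+23/200→229/1000; 33/250+149/1000→281/1000; 229/1000+229/1000→229/500; 261/1000+281/1000→271/500; 229/500+271/500→1. L = 328/125 ≈ 2.6240.
L − H = 2.6240 − 2.6093 = 0.015 bits.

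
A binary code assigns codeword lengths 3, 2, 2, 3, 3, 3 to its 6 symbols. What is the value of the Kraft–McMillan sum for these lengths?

With common denominator 2^3 = 8: Σ 2^(−ℓᵢ) = 1/8 + 2/8 + 2/8 + 1/8 + 1/8 + 1/8 = 8/8 = 1.

1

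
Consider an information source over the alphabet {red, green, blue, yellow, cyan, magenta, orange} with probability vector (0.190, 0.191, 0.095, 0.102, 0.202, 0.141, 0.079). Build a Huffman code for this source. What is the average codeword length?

2.781 bits/symbol

Repeatedly combine the two least-probable nodes; the expected code length is the sum of the merged weights.
merge 79/1000 + 19/200 → 87/500
merge 51/500 + 141/1000 → 243/1000
merge 87/500 + 19/100 → 91/250
merge 191/1000 + 101/500 → 393/1000
merge 243/1000 + 91/250 → 607/1000
merge 393/1000 + 607/1000 → 1
L = 87/500 + 243/1000 + 91/250 + 393/1000 + 607/1000 + 1 = 2781/1000 = 2.781 bits/symbol.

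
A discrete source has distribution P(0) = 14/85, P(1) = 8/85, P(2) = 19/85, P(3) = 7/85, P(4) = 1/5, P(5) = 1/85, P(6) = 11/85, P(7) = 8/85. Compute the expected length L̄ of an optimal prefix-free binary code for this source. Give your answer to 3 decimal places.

2.859 bits/symbol

Repeatedly combine the two least-probable nodes; the expected code length is the sum of the merged weights.
merge 1/85 + 7/85 → 8/85
merge 8/85 + 8/85 → 16/85
merge 8/85 + 11/85 → 19/85
merge 14/85 + 16/85 → 6/17
merge 1/5 + 19/85 → 36/85
merge 19/85 + 6/17 → 49/85
merge 36/85 + 49/85 → 1
L = 8/85 + 16/85 + 19/85 + 6/17 + 36/85 + 49/85 + 1 = 243/85 ≈ 2.859 bits/symbol.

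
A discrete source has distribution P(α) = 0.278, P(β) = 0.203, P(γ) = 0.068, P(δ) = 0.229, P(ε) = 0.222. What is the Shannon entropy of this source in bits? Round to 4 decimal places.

2.2132 bits

H = −Σ pᵢ log₂ pᵢ.
−0.278·log₂(0.278) = 0.5134
−0.203·log₂(0.203) = 0.4670
−0.068·log₂(0.068) = 0.2637
−0.229·log₂(0.229) = 0.4870
−0.222·log₂(0.222) = 0.4820
Sum ≈ 2.2132 → 2.2132 bits.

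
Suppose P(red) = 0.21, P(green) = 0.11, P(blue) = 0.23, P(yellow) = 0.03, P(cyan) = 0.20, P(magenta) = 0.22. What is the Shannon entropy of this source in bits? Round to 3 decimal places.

2.408 bits

H = −Σ pᵢ log₂ pᵢ.
−0.21·log₂(0.21) = 0.4728
−0.11·log₂(0.11) = 0.3503
−0.23·log₂(0.23) = 0.4877
−0.03·log₂(0.03) = 0.1518
−0.20·log₂(0.20) = 0.4644
−0.22·log₂(0.22) = 0.4806
Sum ≈ 2.4075 → 2.408 bits.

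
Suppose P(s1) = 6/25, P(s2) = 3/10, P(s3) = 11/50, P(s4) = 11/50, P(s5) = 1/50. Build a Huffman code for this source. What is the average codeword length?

Repeatedly combine the two least-probable nodes; the expected code length is the sum of the merged weights.
merge 1/50 + 11/50 → 6/25
merge 11/50 + 6/25 → 23/50
merge 6/25 + 3/10 → 27/50
merge 23/50 + 27/50 → 1
L = 6/25 + 23/50 + 27/50 + 1 = 56/25 = 2.24 bits/symbol.

2.24 bits/symbol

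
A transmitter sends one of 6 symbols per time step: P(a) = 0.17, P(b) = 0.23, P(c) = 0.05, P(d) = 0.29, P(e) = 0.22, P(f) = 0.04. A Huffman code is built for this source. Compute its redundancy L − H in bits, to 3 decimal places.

Entropy H = −Σ p log₂ p ≈ 2.3226 bits.
Huffman merges: 1/25+1/20→9/100; 9/100+17/100→13/50; 11/50+23/100→9/20; 13/50+29/100→11/20; 9/20+11/20→1. L = 47/20 ≈ 2.3500.
L − H = 2.3500 − 2.3226 = 0.027 bits.

0.027 bits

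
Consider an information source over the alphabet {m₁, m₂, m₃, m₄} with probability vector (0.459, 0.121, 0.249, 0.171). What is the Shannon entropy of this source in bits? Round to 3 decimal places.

H = −Σ pᵢ log₂ pᵢ.
−0.459·log₂(0.459) = 0.5157
−0.121·log₂(0.121) = 0.3687
−0.249·log₂(0.249) = 0.4994
−0.171·log₂(0.171) = 0.4357
Sum ≈ 1.8195 → 1.819 bits.

1.819 bits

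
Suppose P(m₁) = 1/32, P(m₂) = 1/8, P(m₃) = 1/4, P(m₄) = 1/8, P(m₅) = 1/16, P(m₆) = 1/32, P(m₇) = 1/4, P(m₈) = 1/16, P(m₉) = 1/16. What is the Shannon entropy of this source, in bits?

2.8125 bits

Each probability is a power of 1/2, so log₂(1/p) is an integer.
H = Σ p·log₂(1/p) = 1/32·5 + 1/8·3 + 1/4·2 + 1/8·3 + 1/16·4 + 1/32·5 + 1/4·2 + 1/16·4 + 1/16·4 = 2.8125 bits.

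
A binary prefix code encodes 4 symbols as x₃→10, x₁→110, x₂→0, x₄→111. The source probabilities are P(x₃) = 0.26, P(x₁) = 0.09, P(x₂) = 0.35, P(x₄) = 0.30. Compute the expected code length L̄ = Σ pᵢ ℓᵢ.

L̄ = Σ pᵢ·ℓᵢ = 0.26·2 + 0.09·3 + 0.35·1 + 0.30·3 = 2.04 bits/symbol.

2.04 bits/symbol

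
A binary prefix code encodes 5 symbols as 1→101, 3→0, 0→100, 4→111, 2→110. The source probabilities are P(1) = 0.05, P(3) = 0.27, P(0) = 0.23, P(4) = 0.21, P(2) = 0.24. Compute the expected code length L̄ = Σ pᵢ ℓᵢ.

2.46 bits/symbol

L̄ = Σ pᵢ·ℓᵢ = 0.05·3 + 0.27·1 + 0.23·3 + 0.21·3 + 0.24·3 = 2.46 bits/symbol.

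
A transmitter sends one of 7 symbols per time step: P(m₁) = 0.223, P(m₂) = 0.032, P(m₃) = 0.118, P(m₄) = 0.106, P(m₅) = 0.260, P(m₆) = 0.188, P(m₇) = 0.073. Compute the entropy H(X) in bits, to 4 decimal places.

2.5829 bits

H = −Σ pᵢ log₂ pᵢ.
−0.223·log₂(0.223) = 0.4828
−0.032·log₂(0.032) = 0.1589
−0.118·log₂(0.118) = 0.3638
−0.106·log₂(0.106) = 0.3432
−0.260·log₂(0.260) = 0.5053
−0.188·log₂(0.188) = 0.4533
−0.073·log₂(0.073) = 0.2756
Sum ≈ 2.5829 → 2.5829 bits.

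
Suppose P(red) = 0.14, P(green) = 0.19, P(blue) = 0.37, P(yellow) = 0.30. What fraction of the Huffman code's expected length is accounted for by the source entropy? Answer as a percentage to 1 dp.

Entropy H = −Σ p log₂ p ≈ 1.9042 bits.
Huffman merges: 7/50+19/100→33/100; 3/10+33/100→63/100; 37/100+63/100→1. L = 49/25 ≈ 1.9600.
Efficiency = H/L = 1.9042/1.9600 = 97.2%.

97.2%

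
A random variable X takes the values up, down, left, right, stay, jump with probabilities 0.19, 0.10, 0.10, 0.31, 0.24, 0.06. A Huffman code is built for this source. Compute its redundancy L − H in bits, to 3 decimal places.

Entropy H = −Σ p log₂ p ≈ 2.3811 bits.
Huffman merges: 3/50+1/10→4/25; 1/10+4/25→13/50; 19/100+6/25→43/100; 13/50+31/100→57/100; 43/100+57/100→1. L = 121/50 ≈ 2.4200.
L − H = 2.4200 − 2.3811 = 0.039 bits.

0.039 bits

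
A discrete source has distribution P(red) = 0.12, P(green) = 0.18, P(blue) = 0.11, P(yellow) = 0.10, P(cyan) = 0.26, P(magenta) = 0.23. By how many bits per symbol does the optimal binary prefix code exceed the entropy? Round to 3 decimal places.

Entropy H = −Σ p log₂ p ≈ 2.4878 bits.
Huffman merges: 1/10+11/100→21/100; 3/25+9/50→3/10; 21/100+23/100→11/25; 13/50+3/10→14/25; 11/25+14/25→1. L = 251/100 ≈ 2.5100.
L − H = 2.5100 − 2.4878 = 0.022 bits.

0.022 bits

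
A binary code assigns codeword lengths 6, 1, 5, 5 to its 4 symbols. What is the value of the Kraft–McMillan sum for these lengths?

With common denominator 2^6 = 64: Σ 2^(−ℓᵢ) = 1/64 + 32/64 + 2/64 + 2/64 = 37/64 = 0.578125.

0.578125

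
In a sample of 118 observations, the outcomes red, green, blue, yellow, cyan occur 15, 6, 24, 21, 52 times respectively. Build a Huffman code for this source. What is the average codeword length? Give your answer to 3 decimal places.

2.093 bits/symbol

Probabilities are the counts divided by 118.
Repeatedly combine the two least-probable nodes; the expected code length is the sum of the merged weights.
merge 3/59 + 15/118 → 21/118
merge 21/118 + 21/118 → 21/59
merge 12/59 + 21/59 → 33/59
merge 26/59 + 33/59 → 1
L = 21/118 + 21/59 + 33/59 + 1 = 247/118 ≈ 2.093 bits/symbol.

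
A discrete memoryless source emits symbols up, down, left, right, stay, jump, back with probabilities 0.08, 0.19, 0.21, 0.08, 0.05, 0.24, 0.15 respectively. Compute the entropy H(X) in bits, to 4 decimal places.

2.6318 bits

H = −Σ pᵢ log₂ pᵢ.
−0.08·log₂(0.08) = 0.2915
−0.19·log₂(0.19) = 0.4552
−0.21·log₂(0.21) = 0.4728
−0.08·log₂(0.08) = 0.2915
−0.05·log₂(0.05) = 0.2161
−0.24·log₂(0.24) = 0.4941
−0.15·log₂(0.15) = 0.4105
Sum ≈ 2.6318 → 2.6318 bits.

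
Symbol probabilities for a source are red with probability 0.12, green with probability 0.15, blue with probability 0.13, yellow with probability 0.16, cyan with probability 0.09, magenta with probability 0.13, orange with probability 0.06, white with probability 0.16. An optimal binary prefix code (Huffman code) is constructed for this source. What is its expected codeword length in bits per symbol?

2.99 bits/symbol

Repeatedly combine the two least-probable nodes; the expected code length is the sum of the merged weights.
merge 3/50 + 9/100 → 3/20
merge 3/25 + 13/100 → 1/4
merge 13/100 + 3/20 → 7/25
merge 3/20 + 4/25 → 31/100
merge 4/25 + 1/4 → 41/100
merge 7/25 + 31/100 → 59/100
merge 41/100 + 59/100 → 1
L = 3/20 + 1/4 + 7/25 + 31/100 + 41/100 + 59/100 + 1 = 299/100 = 2.99 bits/symbol.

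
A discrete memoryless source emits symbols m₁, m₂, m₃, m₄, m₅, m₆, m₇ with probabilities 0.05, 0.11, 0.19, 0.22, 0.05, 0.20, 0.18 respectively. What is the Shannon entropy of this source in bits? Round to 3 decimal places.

H = −Σ pᵢ log₂ pᵢ.
−0.05·log₂(0.05) = 0.2161
−0.11·log₂(0.11) = 0.3503
−0.19·log₂(0.19) = 0.4552
−0.22·log₂(0.22) = 0.4806
−0.05·log₂(0.05) = 0.2161
−0.20·log₂(0.20) = 0.4644
−0.18·log₂(0.18) = 0.4453
Sum ≈ 2.6280 → 2.628 bits.

2.628 bits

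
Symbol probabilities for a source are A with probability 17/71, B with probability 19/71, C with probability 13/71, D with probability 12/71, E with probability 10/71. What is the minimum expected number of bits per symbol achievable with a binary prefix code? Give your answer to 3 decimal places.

Repeatedly combine the two least-probable nodes; the expected code length is the sum of the merged weights.
merge 10/71 + 12/71 → 22/71
merge 13/71 + 17/71 → 30/71
merge 19/71 + 22/71 → 41/71
merge 30/71 + 41/71 → 1
L = 22/71 + 30/71 + 41/71 + 1 = 164/71 ≈ 2.310 bits/symbol.

2.310 bits/symbol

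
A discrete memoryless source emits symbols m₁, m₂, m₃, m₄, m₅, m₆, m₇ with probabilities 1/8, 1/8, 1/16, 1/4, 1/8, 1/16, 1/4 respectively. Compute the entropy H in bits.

Each probability is a power of 1/2, so log₂(1/p) is an integer.
H = Σ p·log₂(1/p) = 1/8·3 + 1/8·3 + 1/16·4 + 1/4·2 + 1/8·3 + 1/16·4 + 1/4·2 = 2.625 bits.

2.625 bits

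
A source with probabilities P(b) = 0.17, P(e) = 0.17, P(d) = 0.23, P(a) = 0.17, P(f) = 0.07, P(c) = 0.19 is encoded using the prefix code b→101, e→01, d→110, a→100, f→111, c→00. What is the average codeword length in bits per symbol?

2.64 bits/symbol

L̄ = Σ pᵢ·ℓᵢ = 0.17·3 + 0.17·2 + 0.23·3 + 0.17·3 + 0.07·3 + 0.19·2 = 2.64 bits/symbol.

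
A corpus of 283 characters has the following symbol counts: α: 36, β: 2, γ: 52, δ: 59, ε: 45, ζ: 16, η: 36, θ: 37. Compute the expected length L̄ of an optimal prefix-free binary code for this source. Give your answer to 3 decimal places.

2.855 bits/symbol

Probabilities are the counts divided by 283.
Repeatedly combine the two least-probable nodes; the expected code length is the sum of the merged weights.
merge 2/283 + 16/283 → 18/283
merge 18/283 + 36/283 → 54/283
merge 36/283 + 37/283 → 73/283
merge 45/283 + 52/283 → 97/283
merge 54/283 + 59/283 → 113/283
merge 73/283 + 97/283 → 170/283
merge 113/283 + 170/283 → 1
L = 18/283 + 54/283 + 73/283 + 97/283 + 113/283 + 170/283 + 1 = 808/283 ≈ 2.855 bits/symbol.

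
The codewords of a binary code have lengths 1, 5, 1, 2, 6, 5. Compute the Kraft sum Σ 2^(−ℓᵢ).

With common denominator 2^6 = 64: Σ 2^(−ℓᵢ) = 32/64 + 2/64 + 32/64 + 16/64 + 1/64 + 2/64 = 85/64 = 1.328125.

1.328125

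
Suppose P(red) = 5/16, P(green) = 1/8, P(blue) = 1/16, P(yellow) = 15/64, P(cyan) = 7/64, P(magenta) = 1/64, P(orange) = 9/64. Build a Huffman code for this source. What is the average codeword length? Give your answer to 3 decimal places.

2.531 bits/symbol

Repeatedly combine the two least-probable nodes; the expected code length is the sum of the merged weights.
merge 1/64 + 1/16 → 5/64
merge 5/64 + 7/64 → 3/16
merge 1/8 + 9/64 → 17/64
merge 3/16 + 15/64 → 27/64
merge 17/64 + 5/16 → 37/64
merge 27/64 + 37/64 → 1
L = 5/64 + 3/16 + 17/64 + 27/64 + 37/64 + 1 = 81/32 ≈ 2.531 bits/symbol.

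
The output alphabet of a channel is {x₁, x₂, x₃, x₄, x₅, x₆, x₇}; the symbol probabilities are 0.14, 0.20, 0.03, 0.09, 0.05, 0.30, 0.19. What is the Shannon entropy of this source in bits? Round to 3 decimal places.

2.518 bits

H = −Σ pᵢ log₂ pᵢ.
−0.14·log₂(0.14) = 0.3971
−0.20·log₂(0.20) = 0.4644
−0.03·log₂(0.03) = 0.1518
−0.09·log₂(0.09) = 0.3127
−0.05·log₂(0.05) = 0.2161
−0.30·log₂(0.30) = 0.5211
−0.19·log₂(0.19) = 0.4552
Sum ≈ 2.5183 → 2.518 bits.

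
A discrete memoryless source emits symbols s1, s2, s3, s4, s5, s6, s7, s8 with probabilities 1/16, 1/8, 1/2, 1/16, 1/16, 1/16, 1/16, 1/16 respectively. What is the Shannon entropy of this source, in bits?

2.375 bits

Each probability is a power of 1/2, so log₂(1/p) is an integer.
H = Σ p·log₂(1/p) = 1/16·4 + 1/8·3 + 1/2·1 + 1/16·4 + 1/16·4 + 1/16·4 + 1/16·4 + 1/16·4 = 2.375 bits.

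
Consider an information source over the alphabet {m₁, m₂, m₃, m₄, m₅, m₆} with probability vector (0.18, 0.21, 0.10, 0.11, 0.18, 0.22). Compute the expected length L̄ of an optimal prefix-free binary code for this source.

Repeatedly combine the two least-probable nodes; the expected code length is the sum of the merged weights.
merge 1/10 + 11/100 → 21/100
merge 9/50 + 9/50 → 9/25
merge 21/100 + 21/100 → 21/50
merge 11/50 + 9/25 → 29/50
merge 21/50 + 29/50 → 1
L = 21/100 + 9/25 + 21/50 + 29/50 + 1 = 257/100 = 2.57 bits/symbol.

2.57 bits/symbol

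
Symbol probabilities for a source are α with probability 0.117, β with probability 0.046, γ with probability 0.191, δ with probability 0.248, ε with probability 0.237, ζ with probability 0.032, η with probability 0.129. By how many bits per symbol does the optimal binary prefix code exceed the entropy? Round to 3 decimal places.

0.039 bits

Entropy H = −Σ p log₂ p ≈ 2.5539 bits.
Huffman merges: 4/125+23/500→39/500; 39/500+117/1000→39/200; 129/1000+191/1000→8/25; 39/200+237/1000→54/125; 31/125+8/25→71/125; 54/125+71/125→1. L = 2593/1000 ≈ 2.5930.
L − H = 2.5930 − 2.5539 = 0.039 bits.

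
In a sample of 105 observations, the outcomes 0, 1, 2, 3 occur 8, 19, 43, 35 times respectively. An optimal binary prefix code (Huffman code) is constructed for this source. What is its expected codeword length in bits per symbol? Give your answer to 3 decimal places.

Probabilities are the counts divided by 105.
Repeatedly combine the two least-probable nodes; the expected code length is the sum of the merged weights.
merge 8/105 + 19/105 → 9/35
merge 9/35 + 1/3 → 62/105
merge 43/105 + 62/105 → 1
L = 9/35 + 62/105 + 1 = 194/105 ≈ 1.848 bits/symbol.

1.848 bits/symbol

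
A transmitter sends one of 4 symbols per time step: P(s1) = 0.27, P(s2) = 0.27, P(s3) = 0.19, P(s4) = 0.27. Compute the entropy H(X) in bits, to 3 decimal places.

1.985 bits

H = −Σ pᵢ log₂ pᵢ.
−0.27·log₂(0.27) = 0.5100
−0.27·log₂(0.27) = 0.5100
−0.19·log₂(0.19) = 0.4552
−0.27·log₂(0.27) = 0.5100
Sum ≈ 1.9853 → 1.985 bits.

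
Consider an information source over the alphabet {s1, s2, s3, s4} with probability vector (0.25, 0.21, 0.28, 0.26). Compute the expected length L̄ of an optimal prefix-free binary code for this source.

2 bits/symbol

Repeatedly combine the two least-probable nodes; the expected code length is the sum of the merged weights.
merge 21/100 + 1/4 → 23/50
merge 13/50 + 7/25 → 27/50
merge 23/50 + 27/50 → 1
L = 23/50 + 27/50 + 1 = 2 bits/symbol.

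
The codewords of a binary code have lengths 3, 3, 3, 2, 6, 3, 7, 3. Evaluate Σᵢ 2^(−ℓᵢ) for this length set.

0.8984375

With common denominator 2^7 = 128: Σ 2^(−ℓᵢ) = 16/128 + 16/128 + 16/128 + 32/128 + 2/128 + 16/128 + 1/128 + 16/128 = 115/128 = 0.8984375.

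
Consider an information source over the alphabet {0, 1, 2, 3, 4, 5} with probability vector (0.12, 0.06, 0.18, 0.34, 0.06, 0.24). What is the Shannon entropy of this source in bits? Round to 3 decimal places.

2.323 bits

H = −Σ pᵢ log₂ pᵢ.
−0.12·log₂(0.12) = 0.3671
−0.06·log₂(0.06) = 0.2435
−0.18·log₂(0.18) = 0.4453
−0.34·log₂(0.34) = 0.5292
−0.06·log₂(0.06) = 0.2435
−0.24·log₂(0.24) = 0.4941
Sum ≈ 2.3228 → 2.323 bits.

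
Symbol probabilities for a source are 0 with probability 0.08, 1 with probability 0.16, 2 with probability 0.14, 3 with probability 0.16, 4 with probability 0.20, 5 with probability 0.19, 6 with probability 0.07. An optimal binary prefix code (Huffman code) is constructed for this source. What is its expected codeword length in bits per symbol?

Repeatedly combine the two least-probable nodes; the expected code length is the sum of the merged weights.
merge 7/100 + 2/25 → 3/20
merge 7/50 + 3/20 → 29/100
merge 4/25 + 4/25 → 8/25
merge 19/100 + 1/5 → 39/100
merge 29/100 + 8/25 → 61/100
merge 39/100 + 61/100 → 1
L = 3/20 + 29/100 + 8/25 + 39/100 + 61/100 + 1 = 69/25 = 2.76 bits/symbol.

2.76 bits/symbol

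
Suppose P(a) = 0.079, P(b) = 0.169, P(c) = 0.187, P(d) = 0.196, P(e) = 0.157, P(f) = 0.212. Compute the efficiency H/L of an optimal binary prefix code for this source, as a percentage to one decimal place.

97.6%

Entropy H = −Σ p log₂ p ≈ 2.5297 bits.
Huffman merges: 79/1000+157/1000→59/250; 169/1000+187/1000→89/250; 49/250+53/250→51/125; 59/250+89/250→74/125; 51/125+74/125→1. L = 324/125 ≈ 2.5920.
Efficiency = H/L = 2.5297/2.5920 = 97.6%.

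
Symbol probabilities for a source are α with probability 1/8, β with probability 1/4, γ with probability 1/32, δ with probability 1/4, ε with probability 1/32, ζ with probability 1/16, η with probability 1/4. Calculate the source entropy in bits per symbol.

2.4375 bits

Each probability is a power of 1/2, so log₂(1/p) is an integer.
H = Σ p·log₂(1/p) = 1/8·3 + 1/4·2 + 1/32·5 + 1/4·2 + 1/32·5 + 1/16·4 + 1/4·2 = 2.4375 bits.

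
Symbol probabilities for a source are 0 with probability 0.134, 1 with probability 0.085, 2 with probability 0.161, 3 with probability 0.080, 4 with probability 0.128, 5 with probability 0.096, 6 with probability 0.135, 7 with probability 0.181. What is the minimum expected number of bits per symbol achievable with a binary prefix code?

Repeatedly combine the two least-probable nodes; the expected code length is the sum of the merged weights.
merge 2/25 + 17/200 → 33/200
merge 12/125 + 16/125 → 28/125
merge 67/500 + 27/200 → 269/1000
merge 161/1000 + 33/200 → 163/500
merge 181/1000 + 28/125 → 81/200
merge 269/1000 + 163/500 → 119/200
merge 81/200 + 119/200 → 1
L = 33/200 + 28/125 + 269/1000 + 163/500 + 81/200 + 119/200 + 1 = 373/125 = 2.984 bits/symbol.

2.984 bits/symbol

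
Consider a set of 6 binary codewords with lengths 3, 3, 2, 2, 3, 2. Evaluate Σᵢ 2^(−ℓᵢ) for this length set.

With common denominator 2^3 = 8: Σ 2^(−ℓᵢ) = 1/8 + 1/8 + 2/8 + 2/8 + 1/8 + 2/8 = 9/8 = 1.125.

1.125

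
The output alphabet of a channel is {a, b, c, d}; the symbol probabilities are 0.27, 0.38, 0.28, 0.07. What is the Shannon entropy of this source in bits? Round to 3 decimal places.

H = −Σ pᵢ log₂ pᵢ.
−0.27·log₂(0.27) = 0.5100
−0.38·log₂(0.38) = 0.5305
−0.28·log₂(0.28) = 0.5142
−0.07·log₂(0.07) = 0.2686
Sum ≈ 1.8232 → 1.823 bits.

1.823 bits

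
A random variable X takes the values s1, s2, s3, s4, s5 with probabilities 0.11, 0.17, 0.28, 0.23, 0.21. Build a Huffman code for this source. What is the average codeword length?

Repeatedly combine the two least-probable nodes; the expected code length is the sum of the merged weights.
merge 11/100 + 17/100 → 7/25
merge 21/100 + 23/100 → 11/25
merge 7/25 + 7/25 → 14/25
merge 11/25 + 14/25 → 1
L = 7/25 + 11/25 + 14/25 + 1 = 57/25 = 2.28 bits/symbol.

2.28 bits/symbol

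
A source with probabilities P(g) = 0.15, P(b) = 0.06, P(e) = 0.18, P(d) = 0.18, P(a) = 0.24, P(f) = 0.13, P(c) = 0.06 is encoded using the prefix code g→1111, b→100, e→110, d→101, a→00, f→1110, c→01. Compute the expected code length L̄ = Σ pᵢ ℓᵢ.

2.98 bits/symbol

L̄ = Σ pᵢ·ℓᵢ = 0.15·4 + 0.06·3 + 0.18·3 + 0.18·3 + 0.24·2 + 0.13·4 + 0.06·2 = 2.98 bits/symbol.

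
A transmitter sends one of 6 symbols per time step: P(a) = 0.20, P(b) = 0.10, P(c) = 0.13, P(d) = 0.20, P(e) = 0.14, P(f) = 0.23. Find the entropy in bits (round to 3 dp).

2.528 bits

H = −Σ pᵢ log₂ pᵢ.
−0.20·log₂(0.20) = 0.4644
−0.10·log₂(0.10) = 0.3322
−0.13·log₂(0.13) = 0.3826
−0.20·log₂(0.20) = 0.4644
−0.14·log₂(0.14) = 0.3971
−0.23·log₂(0.23) = 0.4877
Sum ≈ 2.5284 → 2.528 bits.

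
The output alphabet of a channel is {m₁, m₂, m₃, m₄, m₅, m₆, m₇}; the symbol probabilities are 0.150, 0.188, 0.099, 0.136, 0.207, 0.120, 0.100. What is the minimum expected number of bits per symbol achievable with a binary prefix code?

2.793 bits/symbol

Repeatedly combine the two least-probable nodes; the expected code length is the sum of the merged weights.
merge 99/1000 + 1/10 → 199/1000
merge 3/25 + 17/125 → 32/125
merge 3/20 + 47/250 → 169/500
merge 199/1000 + 207/1000 → 203/500
merge 32/125 + 169/500 → 297/500
merge 203/500 + 297/500 → 1
L = 199/1000 + 32/125 + 169/500 + 203/500 + 297/500 + 1 = 2793/1000 = 2.793 bits/symbol.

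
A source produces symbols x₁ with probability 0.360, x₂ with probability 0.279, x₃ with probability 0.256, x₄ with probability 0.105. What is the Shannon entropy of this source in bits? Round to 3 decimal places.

1.889 bits

H = −Σ pᵢ log₂ pᵢ.
−0.360·log₂(0.360) = 0.5306
−0.279·log₂(0.279) = 0.5138
−0.256·log₂(0.256) = 0.5032
−0.105·log₂(0.105) = 0.3414
Sum ≈ 1.8891 → 1.889 bits.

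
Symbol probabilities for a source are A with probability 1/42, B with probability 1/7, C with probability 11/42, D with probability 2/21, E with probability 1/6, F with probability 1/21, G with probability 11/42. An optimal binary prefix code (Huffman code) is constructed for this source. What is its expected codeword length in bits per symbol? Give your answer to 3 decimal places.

Repeatedly combine the two least-probable nodes; the expected code length is the sum of the merged weights.
merge 1/42 + 1/21 → 1/14
merge 1/14 + 2/21 → 1/6
merge 1/7 + 1/6 → 13/42
merge 1/6 + 11/42 → 3/7
merge 11/42 + 13/42 → 4/7
merge 3/7 + 4/7 → 1
L = 1/14 + 1/6 + 13/42 + 3/7 + 4/7 + 1 = 107/42 ≈ 2.548 bits/symbol.

2.548 bits/symbol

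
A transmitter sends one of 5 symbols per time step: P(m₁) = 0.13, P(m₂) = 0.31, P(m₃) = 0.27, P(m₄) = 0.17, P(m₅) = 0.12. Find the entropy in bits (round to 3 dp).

H = −Σ pᵢ log₂ pᵢ.
−0.13·log₂(0.13) = 0.3826
−0.31·log₂(0.31) = 0.5238
−0.27·log₂(0.27) = 0.5100
−0.17·log₂(0.17) = 0.4346
−0.12·log₂(0.12) = 0.3671
Sum ≈ 2.2181 → 2.218 bits.

2.218 bits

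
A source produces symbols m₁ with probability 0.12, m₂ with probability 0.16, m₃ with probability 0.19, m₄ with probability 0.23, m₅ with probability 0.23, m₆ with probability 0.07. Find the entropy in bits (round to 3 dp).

H = −Σ pᵢ log₂ pᵢ.
−0.12·log₂(0.12) = 0.3671
−0.16·log₂(0.16) = 0.4230
−0.19·log₂(0.19) = 0.4552
−0.23·log₂(0.23) = 0.4877
−0.23·log₂(0.23) = 0.4877
−0.07·log₂(0.07) = 0.2686
Sum ≈ 2.4892 → 2.489 bits.

2.489 bits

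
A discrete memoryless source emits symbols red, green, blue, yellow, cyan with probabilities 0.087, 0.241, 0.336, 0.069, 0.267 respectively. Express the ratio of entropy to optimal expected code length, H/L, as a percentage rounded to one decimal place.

Entropy H = −Σ p log₂ p ≈ 2.1047 bits.
Huffman merges: 69/1000+87/1000→39/250; 39/250+241/1000→397/1000; 267/1000+42/125→603/1000; 397/1000+603/1000→1. L = 539/250 ≈ 2.1560.
Efficiency = H/L = 2.1047/2.1560 = 97.6%.

97.6%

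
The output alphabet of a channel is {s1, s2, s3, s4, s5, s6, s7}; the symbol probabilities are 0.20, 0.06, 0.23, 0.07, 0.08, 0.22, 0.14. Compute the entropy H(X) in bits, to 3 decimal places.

H = −Σ pᵢ log₂ pᵢ.
−0.20·log₂(0.20) = 0.4644
−0.06·log₂(0.06) = 0.2435
−0.23·log₂(0.23) = 0.4877
−0.07·log₂(0.07) = 0.2686
−0.08·log₂(0.08) = 0.2915
−0.22·log₂(0.22) = 0.4806
−0.14·log₂(0.14) = 0.3971
Sum ≈ 2.6333 → 2.633 bits.

2.633 bits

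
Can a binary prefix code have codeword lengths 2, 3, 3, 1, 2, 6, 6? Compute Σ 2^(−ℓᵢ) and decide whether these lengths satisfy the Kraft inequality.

1.28125; no

With common denominator 2^6 = 64: Σ 2^(−ℓᵢ) = 16/64 + 8/64 + 8/64 + 32/64 + 16/64 + 1/64 + 1/64 = 82/64 = 1.28125.
Kraft's inequality requires Σ ≤ 1; here Σ = 1.28125 > 1, so no such prefix code exists.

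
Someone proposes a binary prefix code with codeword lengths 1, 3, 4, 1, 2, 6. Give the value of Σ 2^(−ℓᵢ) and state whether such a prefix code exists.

With common denominator 2^6 = 64: Σ 2^(−ℓᵢ) = 32/64 + 8/64 + 4/64 + 32/64 + 16/64 + 1/64 = 93/64 = 1.453125.
Kraft's inequality requires Σ ≤ 1; here Σ = 1.453125 > 1, so no such prefix code exists.

1.453125; no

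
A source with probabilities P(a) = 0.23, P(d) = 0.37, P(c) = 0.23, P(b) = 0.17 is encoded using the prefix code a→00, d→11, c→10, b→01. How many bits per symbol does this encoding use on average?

L̄ = Σ pᵢ·ℓᵢ = 0.23·2 + 0.37·2 + 0.23·2 + 0.17·2 = 2 bits/symbol.

2 bits/symbol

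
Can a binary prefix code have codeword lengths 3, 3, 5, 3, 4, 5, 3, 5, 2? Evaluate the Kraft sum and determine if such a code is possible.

0.90625; yes

With common denominator 2^5 = 32: Σ 2^(−ℓᵢ) = 4/32 + 4/32 + 1/32 + 4/32 + 2/32 + 1/32 + 4/32 + 1/32 + 8/32 = 29/32 = 0.90625.
Kraft's inequality requires Σ ≤ 1; here Σ = 0.90625 ≤ 1, so such a prefix code exists.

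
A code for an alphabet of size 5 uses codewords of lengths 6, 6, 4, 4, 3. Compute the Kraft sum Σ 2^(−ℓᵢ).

With common denominator 2^6 = 64: Σ 2^(−ℓᵢ) = 1/64 + 1/64 + 4/64 + 4/64 + 8/64 = 18/64 = 0.28125.

0.28125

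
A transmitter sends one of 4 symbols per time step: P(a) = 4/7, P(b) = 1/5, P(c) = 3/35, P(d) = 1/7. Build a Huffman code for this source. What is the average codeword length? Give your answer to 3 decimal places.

1.657 bits/symbol

Repeatedly combine the two least-probable nodes; the expected code length is the sum of the merged weights.
merge 3/35 + 1/7 → 8/35
merge 1/5 + 8/35 → 3/7
merge 3/7 + 4/7 → 1
L = 8/35 + 3/7 + 1 = 58/35 ≈ 1.657 bits/symbol.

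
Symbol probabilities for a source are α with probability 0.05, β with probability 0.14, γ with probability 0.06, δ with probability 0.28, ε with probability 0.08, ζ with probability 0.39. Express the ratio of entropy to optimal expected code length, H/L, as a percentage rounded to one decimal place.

97.9%

Entropy H = −Σ p log₂ p ≈ 2.1923 bits.
Huffman merges: 1/20+3/50→11/100; 2/25+11/100→19/100; 7/50+19/100→33/100; 7/25+33/100→61/100; 39/100+61/100→1. L = 56/25 ≈ 2.2400.
Efficiency = H/L = 2.1923/2.2400 = 97.9%.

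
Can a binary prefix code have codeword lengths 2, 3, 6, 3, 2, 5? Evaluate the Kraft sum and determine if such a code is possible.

With common denominator 2^6 = 64: Σ 2^(−ℓᵢ) = 16/64 + 8/64 + 1/64 + 8/64 + 16/64 + 2/64 = 51/64 = 0.796875.
Kraft's inequality requires Σ ≤ 1; here Σ = 0.796875 ≤ 1, so such a prefix code exists.

0.796875; yes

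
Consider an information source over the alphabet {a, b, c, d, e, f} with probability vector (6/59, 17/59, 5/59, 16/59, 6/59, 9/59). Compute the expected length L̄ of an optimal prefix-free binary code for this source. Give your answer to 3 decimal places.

Repeatedly combine the two least-probable nodes; the expected code length is the sum of the merged weights.
merge 5/59 + 6/59 → 11/59
merge 6/59 + 9/59 → 15/59
merge 11/59 + 15/59 → 26/59
merge 16/59 + 17/59 → 33/59
merge 26/59 + 33/59 → 1
L = 11/59 + 15/59 + 26/59 + 33/59 + 1 = 144/59 ≈ 2.441 bits/symbol.

2.441 bits/symbol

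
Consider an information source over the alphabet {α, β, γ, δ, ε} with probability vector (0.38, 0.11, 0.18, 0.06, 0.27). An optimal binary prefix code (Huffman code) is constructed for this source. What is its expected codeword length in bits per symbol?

2.14 bits/symbol

Repeatedly combine the two least-probable nodes; the expected code length is the sum of the merged weights.
merge 3/50 + 11/100 → 17/100
merge 17/100 + 9/50 → 7/20
merge 27/100 + 7/20 → 31/50
merge 19/50 + 31/50 → 1
L = 17/100 + 7/20 + 31/50 + 1 = 107/50 = 2.14 bits/symbol.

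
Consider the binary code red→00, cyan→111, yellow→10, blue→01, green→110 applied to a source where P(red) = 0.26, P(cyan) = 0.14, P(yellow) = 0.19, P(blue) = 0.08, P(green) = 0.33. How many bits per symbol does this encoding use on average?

L̄ = Σ pᵢ·ℓᵢ = 0.26·2 + 0.14·3 + 0.19·2 + 0.08·2 + 0.33·3 = 2.47 bits/symbol.

2.47 bits/symbol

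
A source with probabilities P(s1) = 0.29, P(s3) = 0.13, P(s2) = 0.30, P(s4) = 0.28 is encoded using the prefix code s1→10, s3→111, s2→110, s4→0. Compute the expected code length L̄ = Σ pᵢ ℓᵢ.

2.15 bits/symbol

L̄ = Σ pᵢ·ℓᵢ = 0.29·2 + 0.13·3 + 0.30·3 + 0.28·1 = 2.15 bits/symbol.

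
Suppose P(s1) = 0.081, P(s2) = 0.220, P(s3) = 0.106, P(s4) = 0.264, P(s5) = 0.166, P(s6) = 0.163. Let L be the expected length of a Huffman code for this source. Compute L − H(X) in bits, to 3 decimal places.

0.035 bits

Entropy H = −Σ p log₂ p ≈ 2.4814 bits.
Huffman merges: 81/1000+53/500→187/1000; 163/1000+83/500→329/1000; 187/1000+11/50→407/1000; 33/125+329/1000→593/1000; 407/1000+593/1000→1. L = 629/250 ≈ 2.5160.
L − H = 2.5160 − 2.4814 = 0.035 bits.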